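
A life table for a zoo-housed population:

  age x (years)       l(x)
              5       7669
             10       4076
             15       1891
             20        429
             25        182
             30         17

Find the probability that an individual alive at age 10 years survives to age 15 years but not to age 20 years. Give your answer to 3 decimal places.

This is the probability of reaching 15 but not 20, conditional on being alive at 10: (l(15) − l(20)) / l(10).
= (1891 − 429) / 4076 = 1462 / 4076 = 0.358685.

0.359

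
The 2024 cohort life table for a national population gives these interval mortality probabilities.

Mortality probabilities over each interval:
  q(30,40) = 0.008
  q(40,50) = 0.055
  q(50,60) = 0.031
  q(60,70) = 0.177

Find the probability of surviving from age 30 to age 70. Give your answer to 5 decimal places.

0.74760

Survival from 30 to 70 is the product of surviving each interval: (1 − 0.008) × (1 − 0.055) × (1 − 0.031) × (1 − 0.177).
= 0.992 × 0.945 × 0.969 × 0.823 = 0.747596.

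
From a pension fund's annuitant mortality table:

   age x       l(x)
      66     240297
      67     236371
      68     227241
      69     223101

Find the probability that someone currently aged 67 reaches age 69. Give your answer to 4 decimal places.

0.9439

The conditional survival probability is l(69)/l(67) = 223101/236371 = 0.943859.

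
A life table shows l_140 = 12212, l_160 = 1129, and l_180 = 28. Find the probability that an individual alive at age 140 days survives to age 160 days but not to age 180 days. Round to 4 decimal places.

This is the probability of reaching 160 but not 180, conditional on being alive at 140: (l_160 − l_180) / l_140.
= (1129 − 28) / 12212 = 1101 / 12212 = 0.090157.

0.0902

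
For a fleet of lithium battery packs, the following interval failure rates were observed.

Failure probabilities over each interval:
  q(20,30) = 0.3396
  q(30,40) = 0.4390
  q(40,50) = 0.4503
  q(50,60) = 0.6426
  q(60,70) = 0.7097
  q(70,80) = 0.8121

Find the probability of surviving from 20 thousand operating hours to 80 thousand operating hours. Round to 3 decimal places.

P(survive 20→80) = (1 − 0.3396) × (1 − 0.4390) × (1 − 0.4503) × (1 − 0.6426) × (1 − 0.7097) × (1 − 0.8121).
= 0.6604 × 0.5610 × 0.5497 × 0.3574 × 0.2903 × 0.1879 = 0.003970.

0.004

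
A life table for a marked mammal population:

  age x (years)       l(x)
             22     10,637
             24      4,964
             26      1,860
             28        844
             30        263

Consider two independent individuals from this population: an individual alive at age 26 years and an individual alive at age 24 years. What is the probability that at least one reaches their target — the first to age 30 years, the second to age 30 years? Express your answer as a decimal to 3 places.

0.187

p₁ = l(30)/l(26) = 263/1,860 = 0.141398; p₂ = l(30)/l(24) = 263/4,964 = 0.052981.
P(at least one) = 1 − (1−p₁)(1−p₂) = 1 − 0.858602 × 0.947019 = 0.186888.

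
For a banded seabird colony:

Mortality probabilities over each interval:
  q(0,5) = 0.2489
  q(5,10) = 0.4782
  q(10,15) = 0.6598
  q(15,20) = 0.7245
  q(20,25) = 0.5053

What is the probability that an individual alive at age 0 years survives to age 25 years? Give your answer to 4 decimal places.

Survival from 0 to 25 is the product of surviving each interval: (1 − 0.2489) × (1 − 0.4782) × (1 − 0.6598) × (1 − 0.7245) × (1 − 0.5053).
= 0.7511 × 0.5218 × 0.3402 × 0.2755 × 0.4947 = 0.018172.

0.0182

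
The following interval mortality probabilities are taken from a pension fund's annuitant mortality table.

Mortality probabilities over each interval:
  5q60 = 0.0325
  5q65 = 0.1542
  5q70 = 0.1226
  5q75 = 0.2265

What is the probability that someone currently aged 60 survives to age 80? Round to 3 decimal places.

0.555

Chaining the interval survival probabilities: (1 − 0.0325) × (1 − 0.1542) × (1 − 0.1226) × (1 − 0.2265).
= 0.9675 × 0.8458 × 0.8774 × 0.7735 = 0.555363.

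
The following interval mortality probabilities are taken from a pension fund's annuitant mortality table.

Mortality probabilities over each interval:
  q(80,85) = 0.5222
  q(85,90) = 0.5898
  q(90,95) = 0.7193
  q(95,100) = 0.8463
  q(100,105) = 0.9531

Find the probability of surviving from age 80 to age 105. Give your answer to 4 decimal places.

0.0004

Chaining the interval survival probabilities: (1 − 0.5222) × (1 − 0.5898) × (1 − 0.7193) × (1 − 0.8463) × (1 − 0.9531).
= 0.4778 × 0.4102 × 0.2807 × 0.1537 × 0.0469 = 0.000397.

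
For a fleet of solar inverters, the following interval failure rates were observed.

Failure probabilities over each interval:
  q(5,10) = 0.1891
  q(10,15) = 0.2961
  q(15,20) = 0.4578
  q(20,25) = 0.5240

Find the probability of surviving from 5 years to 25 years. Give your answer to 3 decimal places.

P(survive 5→25) = (1 − 0.1891) × (1 − 0.2961) × (1 − 0.4578) × (1 − 0.5240).
= 0.8109 × 0.7039 × 0.5422 × 0.4760 = 0.147314.

0.147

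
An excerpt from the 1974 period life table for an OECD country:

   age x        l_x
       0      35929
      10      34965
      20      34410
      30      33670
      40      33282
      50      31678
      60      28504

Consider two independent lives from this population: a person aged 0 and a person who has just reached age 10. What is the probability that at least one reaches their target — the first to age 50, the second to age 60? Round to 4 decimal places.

p₁ = l_50/l_0 = 31678/35929 = 0.881683; p₂ = l_60/l_10 = 28504/34965 = 0.815215.
P(at least one) = 1 − (1−p₁)(1−p₂) = 1 − 0.118317 × 0.184785 = 0.978137.

0.9781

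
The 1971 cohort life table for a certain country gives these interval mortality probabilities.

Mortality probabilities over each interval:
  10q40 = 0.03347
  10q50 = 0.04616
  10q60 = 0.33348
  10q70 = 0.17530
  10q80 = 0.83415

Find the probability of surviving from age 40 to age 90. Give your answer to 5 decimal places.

0.08405

50p40 = (1 − 0.03347) × (1 − 0.04616) × (1 − 0.33348) × (1 − 0.17530) × (1 − 0.83415).
= 0.96653 × 0.95384 × 0.66652 × 0.82470 × 0.16585 = 0.084046.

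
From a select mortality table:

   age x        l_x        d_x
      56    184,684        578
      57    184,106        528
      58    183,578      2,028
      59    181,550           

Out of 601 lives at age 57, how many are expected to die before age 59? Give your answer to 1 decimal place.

The relevant probability is 1 − 181,550/184,106 = 0.013883.
Expected number = 601 × 0.013883 = 8.3.

8.3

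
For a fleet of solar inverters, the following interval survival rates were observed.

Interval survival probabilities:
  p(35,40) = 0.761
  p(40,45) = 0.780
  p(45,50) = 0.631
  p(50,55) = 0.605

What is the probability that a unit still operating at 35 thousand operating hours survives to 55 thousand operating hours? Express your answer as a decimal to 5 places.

0.22660

The overall survival probability is 0.761 × 0.780 × 0.631 × 0.605.
= 0.226602.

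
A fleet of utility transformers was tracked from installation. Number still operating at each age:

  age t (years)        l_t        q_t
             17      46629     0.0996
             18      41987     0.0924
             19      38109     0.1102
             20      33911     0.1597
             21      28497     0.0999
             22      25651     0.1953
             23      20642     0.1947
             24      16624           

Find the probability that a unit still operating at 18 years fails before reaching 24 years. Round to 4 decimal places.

0.6041

P(fail before 24 | operational at 18) = 1 − l_24/l_18 = 1 − 16624/41987 = (25363)/41987 = 0.604068.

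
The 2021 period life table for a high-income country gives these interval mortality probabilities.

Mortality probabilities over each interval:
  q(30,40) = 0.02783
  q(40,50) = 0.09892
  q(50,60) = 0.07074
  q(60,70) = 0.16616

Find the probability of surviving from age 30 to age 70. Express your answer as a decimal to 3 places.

0.679

Survival from 30 to 70 is the product of surviving each interval: (1 − 0.02783) × (1 − 0.09892) × (1 − 0.07074) × (1 − 0.16616).
= 0.97217 × 0.90108 × 0.92926 × 0.83384 = 0.678775.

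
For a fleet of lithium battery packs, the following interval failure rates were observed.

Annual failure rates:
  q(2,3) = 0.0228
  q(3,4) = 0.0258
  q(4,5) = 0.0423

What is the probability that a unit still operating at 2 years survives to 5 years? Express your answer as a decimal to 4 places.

0.9117

Chaining the interval survival probabilities: (1 − 0.0228) × (1 − 0.0258) × (1 − 0.0423).
= 0.9772 × 0.9742 × 0.9577 = 0.911719.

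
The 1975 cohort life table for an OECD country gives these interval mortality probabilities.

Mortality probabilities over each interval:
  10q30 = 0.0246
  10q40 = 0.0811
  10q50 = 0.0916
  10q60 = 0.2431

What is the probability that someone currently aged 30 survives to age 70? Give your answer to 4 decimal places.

0.6163

Survival from 30 to 70 is the product of surviving each interval: (1 − 0.0246) × (1 − 0.0811) × (1 − 0.0916) × (1 − 0.2431).
= 0.9754 × 0.9189 × 0.9084 × 0.7569 = 0.616264.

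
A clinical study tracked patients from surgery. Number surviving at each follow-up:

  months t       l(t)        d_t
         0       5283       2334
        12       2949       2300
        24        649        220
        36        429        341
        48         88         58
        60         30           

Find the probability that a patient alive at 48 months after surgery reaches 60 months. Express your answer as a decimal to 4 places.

0.3409

The conditional survival probability is l(60)/l(48) = 30/88 = 0.340909.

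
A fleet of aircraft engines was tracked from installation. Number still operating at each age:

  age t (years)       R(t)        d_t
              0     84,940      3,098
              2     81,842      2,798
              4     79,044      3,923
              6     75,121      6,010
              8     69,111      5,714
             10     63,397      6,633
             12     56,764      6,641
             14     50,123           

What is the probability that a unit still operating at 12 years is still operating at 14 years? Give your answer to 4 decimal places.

The conditional survival probability is R(14)/R(12) = 50,123/56,764 = 0.883007.

0.8830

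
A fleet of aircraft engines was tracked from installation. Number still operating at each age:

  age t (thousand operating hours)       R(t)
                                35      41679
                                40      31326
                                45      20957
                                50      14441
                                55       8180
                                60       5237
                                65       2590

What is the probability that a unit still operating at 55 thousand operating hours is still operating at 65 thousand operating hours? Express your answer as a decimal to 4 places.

0.3166

The conditional survival probability is R(65)/R(55) = 2590/8180 = 0.316626.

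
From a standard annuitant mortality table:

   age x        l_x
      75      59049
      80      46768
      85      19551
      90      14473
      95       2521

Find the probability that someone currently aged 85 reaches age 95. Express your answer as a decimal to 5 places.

The conditional survival probability is l_95/l_85 = 2521/19551 = 0.128945.

0.12894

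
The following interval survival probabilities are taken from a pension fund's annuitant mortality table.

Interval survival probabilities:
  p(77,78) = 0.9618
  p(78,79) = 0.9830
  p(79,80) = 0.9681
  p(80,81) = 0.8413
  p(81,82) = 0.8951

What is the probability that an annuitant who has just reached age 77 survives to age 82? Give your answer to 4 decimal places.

The overall survival probability is 0.9618 × 0.9830 × 0.9681 × 0.8413 × 0.8951.
= 0.689257.

0.6893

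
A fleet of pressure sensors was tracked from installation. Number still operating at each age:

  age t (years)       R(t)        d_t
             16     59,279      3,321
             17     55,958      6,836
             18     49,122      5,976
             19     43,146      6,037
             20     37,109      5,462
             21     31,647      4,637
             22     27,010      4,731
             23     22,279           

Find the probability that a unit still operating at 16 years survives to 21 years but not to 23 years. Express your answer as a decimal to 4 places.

0.1580

This is the probability of reaching 21 but not 23, conditional on being operational at 16: (R(21) − R(23)) / R(16).
= (31,647 − 22,279) / 59,279 = 9,368 / 59,279 = 0.158032.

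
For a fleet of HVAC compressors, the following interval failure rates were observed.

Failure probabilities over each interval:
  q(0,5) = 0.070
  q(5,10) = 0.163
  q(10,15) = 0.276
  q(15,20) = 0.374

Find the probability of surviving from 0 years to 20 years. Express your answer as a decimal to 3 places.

P(survive 0→20) = (1 − 0.070) × (1 − 0.163) × (1 − 0.276) × (1 − 0.374).
= 0.930 × 0.837 × 0.724 × 0.626 = 0.352794.

0.353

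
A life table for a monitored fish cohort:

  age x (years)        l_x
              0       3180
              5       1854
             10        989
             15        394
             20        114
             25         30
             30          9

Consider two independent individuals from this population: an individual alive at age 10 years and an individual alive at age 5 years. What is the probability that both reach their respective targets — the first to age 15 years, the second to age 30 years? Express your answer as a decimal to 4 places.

p₁ = l_15/l_10 = 394/989 = 0.398382; p₂ = l_30/l_5 = 9/1854 = 0.004854.
P(both) = p₁ × p₂ = 0.398382 × 0.004854 = 0.001934.

0.0019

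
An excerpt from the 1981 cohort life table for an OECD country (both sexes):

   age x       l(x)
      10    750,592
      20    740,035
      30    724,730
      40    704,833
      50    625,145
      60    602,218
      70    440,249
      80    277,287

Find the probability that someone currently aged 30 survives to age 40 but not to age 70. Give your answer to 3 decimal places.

This is the probability of reaching 40 but not 70, conditional on being alive at 30: (l(40) − l(70)) / l(30).
= (704,833 − 440,249) / 724,730 = 264,584 / 724,730 = 0.365079.

0.365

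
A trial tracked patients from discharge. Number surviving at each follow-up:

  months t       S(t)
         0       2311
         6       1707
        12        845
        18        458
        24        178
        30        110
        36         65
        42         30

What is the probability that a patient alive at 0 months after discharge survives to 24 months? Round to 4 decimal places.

The conditional survival probability is S(24)/S(0) = 178/2311 = 0.077023.

0.0770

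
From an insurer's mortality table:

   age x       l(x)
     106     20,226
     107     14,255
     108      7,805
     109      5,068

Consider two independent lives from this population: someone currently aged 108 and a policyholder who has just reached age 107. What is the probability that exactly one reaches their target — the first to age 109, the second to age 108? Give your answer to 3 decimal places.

p₁ = l(109)/l(108) = 5,068/7,805 = 0.649327; p₂ = l(108)/l(107) = 7,805/14,255 = 0.547527.
P(exactly one) = p₁(1−p₂) + (1−p₁)p₂ = 0.293803 + 0.192003 = 0.485806.

0.486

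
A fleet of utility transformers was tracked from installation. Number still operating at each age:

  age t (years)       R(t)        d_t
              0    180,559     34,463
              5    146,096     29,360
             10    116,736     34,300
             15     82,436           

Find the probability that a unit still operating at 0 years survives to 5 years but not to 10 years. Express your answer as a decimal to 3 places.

0.163

This is the probability of reaching 5 but not 10, conditional on being operational at 0: (R(5) − R(10)) / R(0).
= (146,096 − 116,736) / 180,559 = 29,360 / 180,559 = 0.162606.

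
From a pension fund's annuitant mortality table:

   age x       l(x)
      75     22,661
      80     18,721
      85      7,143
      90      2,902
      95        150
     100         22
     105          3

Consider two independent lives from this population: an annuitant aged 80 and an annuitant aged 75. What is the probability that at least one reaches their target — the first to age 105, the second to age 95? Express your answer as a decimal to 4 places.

p₁ = l(105)/l(80) = 3/18,721 = 0.000160; p₂ = l(95)/l(75) = 150/22,661 = 0.006619.
P(at least one) = 1 − (1−p₁)(1−p₂) = 1 − 0.999840 × 0.993381 = 0.006778.

0.0068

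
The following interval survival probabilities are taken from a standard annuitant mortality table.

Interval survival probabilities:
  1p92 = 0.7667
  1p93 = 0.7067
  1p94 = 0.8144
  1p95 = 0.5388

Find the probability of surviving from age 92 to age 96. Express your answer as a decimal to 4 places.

0.2378

Survival from 92 to 96 is the product of surviving each interval: 0.7667 × 0.7067 × 0.8144 × 0.5388.
= 0.237753.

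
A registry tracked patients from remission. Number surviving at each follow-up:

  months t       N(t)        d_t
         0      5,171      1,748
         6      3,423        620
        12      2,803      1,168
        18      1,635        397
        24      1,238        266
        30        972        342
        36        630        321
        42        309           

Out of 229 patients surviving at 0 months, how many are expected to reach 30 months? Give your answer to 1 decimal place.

The relevant probability is 972/5,171 = 0.187971.
Expected number = 229 × 0.187971 = 43.0.

43.0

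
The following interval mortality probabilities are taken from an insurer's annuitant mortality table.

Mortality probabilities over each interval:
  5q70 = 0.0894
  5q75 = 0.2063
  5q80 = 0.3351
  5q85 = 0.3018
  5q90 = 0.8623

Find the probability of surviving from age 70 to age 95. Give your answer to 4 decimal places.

Chaining the interval survival probabilities: (1 − 0.0894) × (1 − 0.2063) × (1 − 0.3351) × (1 − 0.3018) × (1 − 0.8623).
= 0.9106 × 0.7937 × 0.6649 × 0.6982 × 0.1377 = 0.046201.

0.0462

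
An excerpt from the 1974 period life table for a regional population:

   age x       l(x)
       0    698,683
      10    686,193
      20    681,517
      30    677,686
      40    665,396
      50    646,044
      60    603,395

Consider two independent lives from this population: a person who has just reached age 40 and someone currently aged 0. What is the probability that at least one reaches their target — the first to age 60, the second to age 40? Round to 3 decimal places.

0.996

p₁ = l(60)/l(40) = 603,395/665,396 = 0.906821; p₂ = l(40)/l(0) = 665,396/698,683 = 0.952358.
P(at least one) = 1 − (1−p₁)(1−p₂) = 1 − 0.093179 × 0.047642 = 0.995561.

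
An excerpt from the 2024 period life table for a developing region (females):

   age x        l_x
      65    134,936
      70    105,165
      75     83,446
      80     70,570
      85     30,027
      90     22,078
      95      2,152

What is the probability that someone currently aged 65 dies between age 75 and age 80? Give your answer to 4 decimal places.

0.0954

We want 10|5q65 = (l_75 − l_80)/l_65.
This is the probability of reaching 75 but not 80, conditional on being alive at 65: (l_75 − l_80) / l_65.
= (83,446 − 70,570) / 134,936 = 12,876 / 134,936 = 0.095423.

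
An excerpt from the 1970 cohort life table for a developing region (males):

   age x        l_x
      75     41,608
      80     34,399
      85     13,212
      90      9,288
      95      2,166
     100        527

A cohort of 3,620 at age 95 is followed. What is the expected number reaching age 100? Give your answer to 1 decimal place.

880.8

The relevant probability is 527/2,166 = 0.243306.
Expected number = 3,620 × 0.243306 = 880.8.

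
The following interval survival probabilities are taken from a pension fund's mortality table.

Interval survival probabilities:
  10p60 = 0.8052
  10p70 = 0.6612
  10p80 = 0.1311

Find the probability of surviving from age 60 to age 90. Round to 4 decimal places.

The overall survival probability is 0.8052 × 0.6612 × 0.1311.
= 0.069797.

0.0698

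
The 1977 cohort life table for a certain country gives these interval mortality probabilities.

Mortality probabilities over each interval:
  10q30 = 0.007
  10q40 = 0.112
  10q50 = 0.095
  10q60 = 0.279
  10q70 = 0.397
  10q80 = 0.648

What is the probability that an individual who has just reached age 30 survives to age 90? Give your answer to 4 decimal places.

0.1221

60p30 = (1 − 0.007) × (1 − 0.112) × (1 − 0.095) × (1 − 0.279) × (1 − 0.397) × (1 − 0.648).
= 0.993 × 0.888 × 0.905 × 0.721 × 0.603 × 0.352 = 0.122125.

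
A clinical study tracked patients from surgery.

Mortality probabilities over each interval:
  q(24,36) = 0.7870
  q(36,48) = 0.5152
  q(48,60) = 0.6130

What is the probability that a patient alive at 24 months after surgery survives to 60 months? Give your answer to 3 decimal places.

Chaining the interval survival probabilities: (1 − 0.7870) × (1 − 0.5152) × (1 − 0.6130).
= 0.2130 × 0.4848 × 0.3870 = 0.039963.

0.040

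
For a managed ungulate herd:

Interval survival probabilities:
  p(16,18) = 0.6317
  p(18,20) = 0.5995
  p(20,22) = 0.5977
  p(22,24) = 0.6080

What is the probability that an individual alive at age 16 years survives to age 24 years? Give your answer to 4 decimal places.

0.1376

The overall survival probability is 0.6317 × 0.5995 × 0.5977 × 0.6080.
= 0.137622.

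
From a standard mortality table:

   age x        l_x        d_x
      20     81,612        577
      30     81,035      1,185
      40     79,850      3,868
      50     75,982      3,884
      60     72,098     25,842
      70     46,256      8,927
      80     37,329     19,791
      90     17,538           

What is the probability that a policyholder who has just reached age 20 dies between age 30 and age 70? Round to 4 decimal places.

We want 10|40q20 = (l_30 − l_70)/l_20.
This is the probability of reaching 30 but not 70, conditional on being alive at 20: (l_30 − l_70) / l_20.
= (81,035 − 46,256) / 81,612 = 34,779 / 81,612 = 0.426151.

0.4262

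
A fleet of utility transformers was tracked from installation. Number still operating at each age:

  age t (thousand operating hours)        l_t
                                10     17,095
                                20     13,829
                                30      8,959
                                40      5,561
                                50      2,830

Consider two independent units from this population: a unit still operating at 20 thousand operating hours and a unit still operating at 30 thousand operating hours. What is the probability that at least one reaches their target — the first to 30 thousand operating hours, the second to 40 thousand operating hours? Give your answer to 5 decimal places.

p₁ = l_30/l_20 = 8,959/13,829 = 0.647841; p₂ = l_40/l_30 = 5,561/8,959 = 0.620717.
P(at least one) = 1 − (1−p₁)(1−p₂) = 1 − 0.352159 × 0.379283 = 0.866432.

0.86643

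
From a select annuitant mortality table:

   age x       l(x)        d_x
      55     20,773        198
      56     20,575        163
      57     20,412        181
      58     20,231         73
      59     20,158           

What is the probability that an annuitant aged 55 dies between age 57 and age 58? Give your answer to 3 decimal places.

0.009

This is the probability of reaching 57 but not 58, conditional on being alive at 55: (l(57) − l(58)) / l(55).
= (20,412 − 20,231) / 20,773 = 181 / 20,773 = 0.008713.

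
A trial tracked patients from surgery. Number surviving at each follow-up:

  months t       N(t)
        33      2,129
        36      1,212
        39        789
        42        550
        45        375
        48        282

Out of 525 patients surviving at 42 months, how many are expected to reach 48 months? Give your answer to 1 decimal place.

The relevant probability is 282/550 = 0.512727.
Expected number = 525 × 0.512727 = 269.2.

269.2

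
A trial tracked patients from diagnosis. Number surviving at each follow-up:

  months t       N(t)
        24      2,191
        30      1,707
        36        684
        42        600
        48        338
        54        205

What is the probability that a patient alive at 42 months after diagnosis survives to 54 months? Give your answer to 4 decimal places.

The conditional survival probability is N(54)/N(42) = 205/600 = 0.341667.

0.3417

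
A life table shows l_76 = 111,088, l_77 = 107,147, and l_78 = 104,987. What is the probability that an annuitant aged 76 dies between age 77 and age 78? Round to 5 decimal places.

We want 1|1q76 = (l_77 − l_78)/l_76.
This is the probability of reaching 77 but not 78, conditional on being alive at 76: (l_77 − l_78) / l_76.
= (107,147 − 104,987) / 111,088 = 2,160 / 111,088 = 0.019444.

0.01944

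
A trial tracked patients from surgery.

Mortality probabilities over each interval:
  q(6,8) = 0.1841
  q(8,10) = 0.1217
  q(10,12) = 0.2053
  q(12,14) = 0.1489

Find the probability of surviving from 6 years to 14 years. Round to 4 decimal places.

0.4847

Survival from 6 to 14 is the product of surviving each interval: (1 − 0.1841) × (1 − 0.1217) × (1 − 0.2053) × (1 − 0.1489).
= 0.8159 × 0.8783 × 0.7947 × 0.8511 = 0.484690.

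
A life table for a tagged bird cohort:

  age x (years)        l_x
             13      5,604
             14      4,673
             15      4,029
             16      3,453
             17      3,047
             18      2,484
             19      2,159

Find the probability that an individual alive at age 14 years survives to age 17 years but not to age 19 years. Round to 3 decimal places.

0.190

This is the probability of reaching 17 but not 19, conditional on being alive at 14: (l_17 − l_19) / l_14.
= (3,047 − 2,159) / 4,673 = 888 / 4,673 = 0.190028.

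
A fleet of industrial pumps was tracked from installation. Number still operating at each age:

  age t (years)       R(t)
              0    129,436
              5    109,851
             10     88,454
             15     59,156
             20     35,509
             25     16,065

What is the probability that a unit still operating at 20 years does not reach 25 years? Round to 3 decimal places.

P(fail before 25 | operational at 20) = 1 − R(25)/R(20) = 1 − 16,065/35,509 = (19,444)/35,509 = 0.547579.

0.548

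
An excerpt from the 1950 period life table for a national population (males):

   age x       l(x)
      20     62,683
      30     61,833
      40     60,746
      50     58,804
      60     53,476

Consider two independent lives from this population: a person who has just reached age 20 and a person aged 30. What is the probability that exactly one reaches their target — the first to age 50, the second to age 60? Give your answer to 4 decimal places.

p₁ = l(50)/l(20) = 58,804/62,683 = 0.938117; p₂ = l(60)/l(30) = 53,476/61,833 = 0.864846.
P(exactly one) = p₁(1−p₂) + (1−p₁)p₂ = 0.126790 + 0.053519 = 0.180310.

0.1803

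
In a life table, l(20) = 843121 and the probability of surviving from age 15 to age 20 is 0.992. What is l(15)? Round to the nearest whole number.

l(15) = l(20) / p = 843121 / 0.992 = 849920.

849920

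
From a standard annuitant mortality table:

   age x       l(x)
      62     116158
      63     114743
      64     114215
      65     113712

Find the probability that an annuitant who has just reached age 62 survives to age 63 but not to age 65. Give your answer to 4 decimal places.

0.0089

This is the probability of reaching 63 but not 65, conditional on being alive at 62: (l(63) − l(65)) / l(62).
= (114743 − 113712) / 116158 = 1031 / 116158 = 0.008876.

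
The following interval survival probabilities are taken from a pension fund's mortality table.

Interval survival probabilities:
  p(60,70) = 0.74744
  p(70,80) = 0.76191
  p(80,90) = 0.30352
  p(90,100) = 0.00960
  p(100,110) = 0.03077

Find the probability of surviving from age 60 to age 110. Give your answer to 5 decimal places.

0.00005

P(survive 60→110) = 0.74744 × 0.76191 × 0.30352 × 0.00960 × 0.03077.
= 0.000051.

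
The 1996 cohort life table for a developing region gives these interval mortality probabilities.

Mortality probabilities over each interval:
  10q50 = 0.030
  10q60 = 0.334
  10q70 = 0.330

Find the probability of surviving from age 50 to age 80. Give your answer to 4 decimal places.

0.4328

The overall survival probability is (1 − 0.030) × (1 − 0.334) × (1 − 0.330).
= 0.970 × 0.666 × 0.670 = 0.432833.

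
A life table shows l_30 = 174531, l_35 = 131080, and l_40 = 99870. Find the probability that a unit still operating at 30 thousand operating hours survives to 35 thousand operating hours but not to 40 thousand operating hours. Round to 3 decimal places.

This is the probability of reaching 35 but not 40, conditional on being operational at 30: (l_35 − l_40) / l_30.
= (131080 − 99870) / 174531 = 31210 / 174531 = 0.178822.

0.179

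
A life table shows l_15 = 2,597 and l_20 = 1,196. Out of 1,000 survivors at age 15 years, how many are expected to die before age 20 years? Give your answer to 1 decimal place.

539.5

The relevant probability is 1 − 1,196/2,597 = 0.539469.
Expected number = 1,000 × 0.539469 = 539.5.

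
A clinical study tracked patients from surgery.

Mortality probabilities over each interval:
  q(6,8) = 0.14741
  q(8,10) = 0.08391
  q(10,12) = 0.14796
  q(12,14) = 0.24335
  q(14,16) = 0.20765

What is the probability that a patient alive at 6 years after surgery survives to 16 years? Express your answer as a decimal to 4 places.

The overall survival probability is (1 − 0.14741) × (1 − 0.08391) × (1 − 0.14796) × (1 − 0.24335) × (1 − 0.20765).
= 0.85259 × 0.91609 × 0.85204 × 0.75665 × 0.79235 = 0.398979.

0.3990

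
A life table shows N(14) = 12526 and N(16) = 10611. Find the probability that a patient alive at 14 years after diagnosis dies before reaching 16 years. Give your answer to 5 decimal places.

P(die before 16 | alive at 14) = 1 − N(16)/N(14) = 1 − 10611/12526 = (1915)/12526 = 0.152882.

0.15288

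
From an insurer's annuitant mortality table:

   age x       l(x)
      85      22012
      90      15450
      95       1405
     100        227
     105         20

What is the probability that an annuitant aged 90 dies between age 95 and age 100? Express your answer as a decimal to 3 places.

This is the probability of reaching 95 but not 100, conditional on being alive at 90: (l(95) − l(100)) / l(90).
= (1405 − 227) / 15450 = 1178 / 15450 = 0.076246.

0.076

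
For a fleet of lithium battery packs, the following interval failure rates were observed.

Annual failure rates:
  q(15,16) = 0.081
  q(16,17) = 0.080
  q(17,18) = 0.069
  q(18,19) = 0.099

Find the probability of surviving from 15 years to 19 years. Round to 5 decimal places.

0.70921

The overall survival probability is (1 − 0.081) × (1 − 0.080) × (1 − 0.069) × (1 − 0.099).
= 0.919 × 0.920 × 0.931 × 0.901 = 0.709215.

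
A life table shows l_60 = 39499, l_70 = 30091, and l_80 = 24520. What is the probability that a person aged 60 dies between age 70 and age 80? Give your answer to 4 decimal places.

This is the probability of reaching 70 but not 80, conditional on being alive at 60: (l_70 − l_80) / l_60.
= (30091 − 24520) / 39499 = 5571 / 39499 = 0.141042.

0.1410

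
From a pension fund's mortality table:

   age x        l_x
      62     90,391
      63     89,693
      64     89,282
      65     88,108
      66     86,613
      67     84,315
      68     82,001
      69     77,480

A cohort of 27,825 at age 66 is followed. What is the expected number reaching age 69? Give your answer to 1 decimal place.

The relevant probability is 77,480/86,613 = 0.894554.
Expected number = 27,825 × 0.894554 = 24891.0.

24891.0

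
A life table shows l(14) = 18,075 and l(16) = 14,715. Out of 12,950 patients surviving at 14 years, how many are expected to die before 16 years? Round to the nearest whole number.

The relevant probability is 1 − 14,715/18,075 = 0.185892.
Expected number = 12,950 × 0.185892 = 2407.

2407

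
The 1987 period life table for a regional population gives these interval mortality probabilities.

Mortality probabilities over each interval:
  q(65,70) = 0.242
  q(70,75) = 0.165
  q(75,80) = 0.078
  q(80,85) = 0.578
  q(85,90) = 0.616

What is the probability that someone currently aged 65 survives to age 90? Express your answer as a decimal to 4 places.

0.0946

P(survive 65→90) = (1 − 0.242) × (1 − 0.165) × (1 − 0.078) × (1 − 0.578) × (1 − 0.616).
= 0.758 × 0.835 × 0.922 × 0.422 × 0.384 = 0.094565.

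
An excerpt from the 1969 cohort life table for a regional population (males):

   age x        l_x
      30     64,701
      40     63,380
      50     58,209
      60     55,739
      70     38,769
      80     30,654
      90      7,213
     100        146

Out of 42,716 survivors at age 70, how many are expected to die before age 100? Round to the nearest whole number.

The relevant probability is 1 − 146/38,769 = 0.996234.
Expected number = 42,716 × 0.996234 = 42555.

42555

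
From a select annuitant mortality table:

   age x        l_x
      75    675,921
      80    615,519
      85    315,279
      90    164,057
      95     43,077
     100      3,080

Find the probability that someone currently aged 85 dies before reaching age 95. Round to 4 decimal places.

P(die before 95 | alive at 85) = 1 − l_95/l_85 = 1 − 43,077/315,279 = (272,202)/315,279 = 0.863369.

0.8634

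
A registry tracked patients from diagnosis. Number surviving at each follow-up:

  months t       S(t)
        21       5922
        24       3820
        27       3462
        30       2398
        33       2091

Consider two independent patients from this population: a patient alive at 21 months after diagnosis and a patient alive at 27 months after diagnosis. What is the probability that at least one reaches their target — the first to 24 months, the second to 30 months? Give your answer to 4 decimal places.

0.8909

p₁ = S(24)/S(21) = 3820/5922 = 0.645052; p₂ = S(30)/S(27) = 2398/3462 = 0.692663.
P(at least one) = 1 − (1−p₁)(1−p₂) = 1 − 0.354948 × 0.307337 = 0.890911.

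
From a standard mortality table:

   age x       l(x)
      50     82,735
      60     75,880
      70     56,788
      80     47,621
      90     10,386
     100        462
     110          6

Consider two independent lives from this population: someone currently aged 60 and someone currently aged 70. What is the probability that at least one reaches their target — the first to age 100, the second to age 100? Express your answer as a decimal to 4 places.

p₁ = l(100)/l(60) = 462/75,880 = 0.006089; p₂ = l(100)/l(70) = 462/56,788 = 0.008136.
P(at least one) = 1 − (1−p₁)(1−p₂) = 1 − 0.993911 × 0.991864 = 0.014175.

0.0142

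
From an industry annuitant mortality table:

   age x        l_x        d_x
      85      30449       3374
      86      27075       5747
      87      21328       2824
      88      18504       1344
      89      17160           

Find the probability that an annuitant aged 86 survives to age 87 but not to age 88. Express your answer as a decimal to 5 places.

0.10430

We want 1|1q86 = (l_87 − l_88)/l_86.
This is the probability of reaching 87 but not 88, conditional on being alive at 86: (l_87 − l_88) / l_86.
= (21328 − 18504) / 27075 = 2824 / 27075 = 0.104303.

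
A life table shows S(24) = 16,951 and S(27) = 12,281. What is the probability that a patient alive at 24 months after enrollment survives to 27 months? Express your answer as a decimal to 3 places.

The conditional survival probability is S(27)/S(24) = 12,281/16,951 = 0.724500.

0.725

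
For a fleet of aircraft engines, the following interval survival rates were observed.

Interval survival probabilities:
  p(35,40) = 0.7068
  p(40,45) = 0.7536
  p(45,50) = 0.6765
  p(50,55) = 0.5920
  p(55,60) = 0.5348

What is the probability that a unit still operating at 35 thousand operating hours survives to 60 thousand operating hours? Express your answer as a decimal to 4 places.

P(survive 35→60) = 0.7068 × 0.7536 × 0.6765 × 0.5920 × 0.5348.
= 0.114082.

0.1141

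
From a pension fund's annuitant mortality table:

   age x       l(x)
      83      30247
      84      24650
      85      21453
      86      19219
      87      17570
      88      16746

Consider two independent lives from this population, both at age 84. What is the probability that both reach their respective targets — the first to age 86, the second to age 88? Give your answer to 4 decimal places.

p₁ = l(86)/l(84) = 19219/24650 = 0.779675; p₂ = l(88)/l(84) = 16746/24650 = 0.679351.
P(both) = p₁ × p₂ = 0.779675 × 0.679351 = 0.529673.

0.5297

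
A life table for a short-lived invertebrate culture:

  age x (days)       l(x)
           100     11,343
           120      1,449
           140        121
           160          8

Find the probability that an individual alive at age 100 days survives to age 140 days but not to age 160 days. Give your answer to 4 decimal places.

0.0100

This is the probability of reaching 140 but not 160, conditional on being alive at 100: (l(140) − l(160)) / l(100).
= (121 − 8) / 11,343 = 113 / 11,343 = 0.009962.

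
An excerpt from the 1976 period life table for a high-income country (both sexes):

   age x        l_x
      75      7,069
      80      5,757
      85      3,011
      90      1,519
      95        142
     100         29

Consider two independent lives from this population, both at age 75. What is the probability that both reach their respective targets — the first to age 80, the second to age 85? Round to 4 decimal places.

0.3469

p₁ = l_80/l_75 = 5,757/7,069 = 0.814401; p₂ = l_85/l_75 = 3,011/7,069 = 0.425944.
P(both) = p₁ × p₂ = 0.814401 × 0.425944 = 0.346889.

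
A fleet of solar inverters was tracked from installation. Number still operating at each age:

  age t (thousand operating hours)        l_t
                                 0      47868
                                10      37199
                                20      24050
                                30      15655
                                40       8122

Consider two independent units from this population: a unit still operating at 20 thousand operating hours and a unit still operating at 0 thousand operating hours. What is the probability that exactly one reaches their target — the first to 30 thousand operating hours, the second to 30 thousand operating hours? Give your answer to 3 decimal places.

0.552

p₁ = l_30/l_20 = 15655/24050 = 0.650936; p₂ = l_30/l_0 = 15655/47868 = 0.327045.
P(exactly one) = p₁(1−p₂) + (1−p₁)p₂ = 0.438051 + 0.114160 = 0.552210.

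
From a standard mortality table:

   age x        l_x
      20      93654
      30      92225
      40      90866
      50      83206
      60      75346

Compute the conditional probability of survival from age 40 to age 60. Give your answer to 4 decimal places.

The conditional survival probability is l_60/l_40 = 75346/90866 = 0.829199.

0.8292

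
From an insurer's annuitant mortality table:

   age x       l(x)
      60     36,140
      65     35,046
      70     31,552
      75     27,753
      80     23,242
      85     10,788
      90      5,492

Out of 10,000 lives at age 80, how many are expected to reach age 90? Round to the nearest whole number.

The relevant probability is 5,492/23,242 = 0.236296.
Expected number = 10,000 × 0.236296 = 2363.

2363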